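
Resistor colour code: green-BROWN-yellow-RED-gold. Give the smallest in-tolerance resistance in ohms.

Green → 5 (first significant figure)
Brown → 1 (second significant figure)
Yellow → 4 (third significant figure)
Red → ×10^2 multiplier
Gold → ±5% tolerance
514 × 100 = 51400 Ω
Smallest = 51400 × (1 − 5/100) = 48830 Ω.

48830 Ω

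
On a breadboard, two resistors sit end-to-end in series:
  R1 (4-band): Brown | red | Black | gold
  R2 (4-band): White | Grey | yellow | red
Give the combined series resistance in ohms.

980012 Ω

R1: brown, red → 12; black ×1 → 12 Ω.
R2: white, grey → 98; yellow ×10^4 → 980000 Ω.
Series: 12 + 980000 = 980012 Ω.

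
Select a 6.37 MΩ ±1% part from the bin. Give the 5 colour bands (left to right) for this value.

blue, orange, violet, yellow, brown

6370000 Ω = 637 × 10^4.
6 → blue
3 → orange
7 → violet
Multiplier 10^4 → yellow.
±1% tolerance → brown.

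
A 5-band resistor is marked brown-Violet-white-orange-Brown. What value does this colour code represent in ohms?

Brown → 1 (first significant figure)
Violet → 7 (second significant figure)
White → 9 (third significant figure)
Orange → ×10^3 multiplier
179 × 1000 = 179000 Ω

179000 Ω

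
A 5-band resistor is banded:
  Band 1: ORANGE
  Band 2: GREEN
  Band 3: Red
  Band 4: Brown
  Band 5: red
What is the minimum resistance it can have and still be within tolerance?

3449.6 Ω

Orange → 3 (first significant figure)
Green → 5 (second significant figure)
Red → 2 (third significant figure)
Brown → ×10 multiplier
Red → ±2% tolerance
352 × 10 = 3520 Ω
Minimum = 3520 × (1 − 2/100) = 3449.6 Ω.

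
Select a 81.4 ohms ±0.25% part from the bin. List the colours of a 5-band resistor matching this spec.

grey, brown, yellow, gold, blue

81.4 Ω = 814 × 10^-1.
8 → grey
1 → brown
4 → yellow
Multiplier 10^-1 → gold.
±0.25% tolerance → blue.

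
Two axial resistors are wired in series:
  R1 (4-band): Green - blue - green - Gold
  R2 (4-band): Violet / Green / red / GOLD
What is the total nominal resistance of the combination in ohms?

5607500 Ω

R1: green, blue → 56; green ×10^5 → 5600000 Ω.
R2: violet, green → 75; red ×10^2 → 7500 Ω.
Series: 5600000 + 7500 = 5607500 Ω.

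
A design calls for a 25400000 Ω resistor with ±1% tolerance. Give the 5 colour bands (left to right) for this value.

red, green, yellow, green, brown

25400000 Ω = 254 × 10^5.
2 → red
5 → green
4 → yellow
Multiplier 10^5 → green.
±1% tolerance → brown.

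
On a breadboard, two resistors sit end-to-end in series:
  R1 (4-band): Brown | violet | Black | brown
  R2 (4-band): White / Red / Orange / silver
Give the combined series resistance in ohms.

R1: brown, violet → 17; black ×1 → 17 Ω.
R2: white, red → 92; orange ×10^3 → 92000 Ω.
Series: 17 + 92000 = 92017 Ω.

92017 Ω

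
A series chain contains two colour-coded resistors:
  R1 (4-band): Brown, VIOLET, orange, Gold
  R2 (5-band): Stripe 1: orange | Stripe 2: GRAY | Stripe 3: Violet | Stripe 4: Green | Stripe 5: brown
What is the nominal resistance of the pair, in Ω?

R1: brown, violet → 17; orange ×10^3 → 17000 Ω.
R2: orange, grey, violet → 387; green ×10^5 → 38700000 Ω.
Series: 17000 + 38700000 = 38717000 Ω.

38717000 Ω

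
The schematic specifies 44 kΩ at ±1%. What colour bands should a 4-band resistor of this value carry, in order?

yellow, yellow, orange, brown

44000 Ω = 44 × 10^3.
4 → yellow
4 → yellow
Multiplier 10^3 → orange.
±1% tolerance → brown.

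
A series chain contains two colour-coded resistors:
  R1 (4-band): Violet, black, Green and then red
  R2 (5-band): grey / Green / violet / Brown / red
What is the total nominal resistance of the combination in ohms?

R1: violet, black → 70; green ×10^5 → 7000000 Ω.
R2: grey, green, violet → 857; brown ×10 → 8570 Ω.
Series: 7000000 + 8570 = 7008570 Ω.

7008570 Ω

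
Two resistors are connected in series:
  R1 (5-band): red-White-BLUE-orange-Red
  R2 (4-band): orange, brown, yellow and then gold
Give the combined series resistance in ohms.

606000 Ω

R1: red, white, blue → 296; orange ×10^3 → 296000 Ω.
R2: orange, brown → 31; yellow ×10^4 → 310000 Ω.
Series: 296000 + 310000 = 606000 Ω.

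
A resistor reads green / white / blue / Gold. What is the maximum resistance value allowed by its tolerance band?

61950000 Ω

Green → 5 (first significant figure)
White → 9 (second significant figure)
Blue → ×10^6 multiplier
Gold → ±5% tolerance
59 × 1000000 = 59000000 Ω
Maximum = 59000000 × (1 + 5/100) = 61950000 Ω.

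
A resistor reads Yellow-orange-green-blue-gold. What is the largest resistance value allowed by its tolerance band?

456750000 Ω

Yellow → 4 (first significant figure)
Orange → 3 (second significant figure)
Green → 5 (third significant figure)
Blue → ×10^6 multiplier
Gold → ±5% tolerance
435 × 1000000 = 435000000 Ω
Largest = 435000000 × (1 + 5/100) = 456750000 Ω.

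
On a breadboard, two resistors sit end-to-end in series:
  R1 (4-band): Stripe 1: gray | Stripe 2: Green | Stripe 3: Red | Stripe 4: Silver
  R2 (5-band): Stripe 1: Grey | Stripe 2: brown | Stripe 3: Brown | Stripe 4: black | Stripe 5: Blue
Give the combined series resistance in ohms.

9311 Ω

R1: grey, green → 85; red ×10^2 → 8500 Ω.
R2: grey, brown, brown → 811; black ×1 → 811 Ω.
Series: 8500 + 811 = 9311 Ω.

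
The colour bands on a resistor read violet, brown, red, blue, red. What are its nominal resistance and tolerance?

712000000 Ω ±2%

Violet → 7 (first significant figure)
Brown → 1 (second significant figure)
Red → 2 (third significant figure)
Blue → ×10^6 multiplier
Red → ±2% tolerance
712 × 1000000 = 712000000 Ω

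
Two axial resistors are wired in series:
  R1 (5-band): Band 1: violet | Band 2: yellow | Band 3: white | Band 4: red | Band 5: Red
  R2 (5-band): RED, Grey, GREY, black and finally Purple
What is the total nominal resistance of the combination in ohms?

R1: violet, yellow, white → 749; red ×10^2 → 74900 Ω.
R2: red, grey, grey → 288; black ×1 → 288 Ω.
Series: 74900 + 288 = 75188 Ω.

75188 Ω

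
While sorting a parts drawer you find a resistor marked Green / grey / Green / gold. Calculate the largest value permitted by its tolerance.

Green → 5 (first significant figure)
Grey → 8 (second significant figure)
Green → ×10^5 multiplier
Gold → ±5% tolerance
58 × 100000 = 5800000 Ω
Largest = 5800000 × (1 + 5/100) = 6090000 Ω.

6090000 Ω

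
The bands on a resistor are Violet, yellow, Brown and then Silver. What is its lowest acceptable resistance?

Violet → 7 (first significant figure)
Yellow → 4 (second significant figure)
Brown → ×10 multiplier
Silver → ±10% tolerance
74 × 10 = 740 Ω
Lowest = 740 × (1 − 10/100) = 666 Ω.

666 Ω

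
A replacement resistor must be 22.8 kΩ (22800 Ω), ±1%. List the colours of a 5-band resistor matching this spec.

22800 Ω = 228 × 10^2.
2 → red
2 → red
8 → grey
Multiplier 10^2 → red.
±1% tolerance → brown.

red, red, grey, red, brown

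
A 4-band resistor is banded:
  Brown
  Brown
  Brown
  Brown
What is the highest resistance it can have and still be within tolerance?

Brown → 1 (first significant figure)
Brown → 1 (second significant figure)
Brown → ×10 multiplier
Brown → ±1% tolerance
11 × 10 = 110 Ω
Highest = 110 × (1 + 1/100) = 111.1 Ω.

111.1 Ω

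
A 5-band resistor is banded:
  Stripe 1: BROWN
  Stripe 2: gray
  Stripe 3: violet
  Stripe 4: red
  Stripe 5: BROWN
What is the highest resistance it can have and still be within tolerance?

18887 Ω

Brown → 1 (first significant figure)
Grey → 8 (second significant figure)
Violet → 7 (third significant figure)
Red → ×10^2 multiplier
Brown → ±1% tolerance
187 × 100 = 18700 Ω
Highest = 18700 × (1 + 1/100) = 18887 Ω.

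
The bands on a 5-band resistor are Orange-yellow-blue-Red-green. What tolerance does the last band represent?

The last band, green, is the tolerance band.
Green corresponds to ±0.5%.

±0.5%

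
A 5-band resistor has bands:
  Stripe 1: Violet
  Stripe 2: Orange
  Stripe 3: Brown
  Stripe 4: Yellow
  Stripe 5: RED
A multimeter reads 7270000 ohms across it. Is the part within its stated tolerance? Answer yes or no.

yes

Violet → 7 (first significant figure)
Orange → 3 (second significant figure)
Brown → 1 (third significant figure)
Yellow → ×10^4 multiplier
Red → ±2% tolerance
731 × 10000 = 7310000 Ω
Allowed range: 7163800 Ω to 7456200 Ω.
7270000 ohms lies inside that range.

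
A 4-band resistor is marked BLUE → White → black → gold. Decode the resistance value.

Blue → 6 (first significant figure)
White → 9 (second significant figure)
Black → ×1 multiplier
69 × 1 = 69 Ω

69 Ω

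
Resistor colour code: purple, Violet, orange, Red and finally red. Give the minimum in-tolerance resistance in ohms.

75754 Ω

Violet → 7 (first significant figure)
Violet → 7 (second significant figure)
Orange → 3 (third significant figure)
Red → ×10^2 multiplier
Red → ±2% tolerance
773 × 100 = 77300 Ω
Minimum = 77300 × (1 − 2/100) = 75754 Ω.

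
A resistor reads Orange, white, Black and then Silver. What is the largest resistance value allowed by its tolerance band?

Orange → 3 (first significant figure)
White → 9 (second significant figure)
Black → ×1 multiplier
Silver → ±10% tolerance
39 × 1 = 39 Ω
Largest = 39 × (1 + 10/100) = 42.9 Ω.

42.9 Ω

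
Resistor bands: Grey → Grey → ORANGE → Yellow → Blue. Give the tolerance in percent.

±0.25%

The last band, blue, is the tolerance band.
Blue corresponds to ±0.25%.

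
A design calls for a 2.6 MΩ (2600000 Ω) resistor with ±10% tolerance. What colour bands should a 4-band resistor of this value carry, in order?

red, blue, green, silver

2600000 Ω = 26 × 10^5.
2 → red
6 → blue
Multiplier 10^5 → green.
±10% tolerance → silver.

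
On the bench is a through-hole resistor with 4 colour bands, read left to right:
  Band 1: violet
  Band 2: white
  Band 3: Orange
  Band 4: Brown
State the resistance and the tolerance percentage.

Violet → 7 (first significant figure)
White → 9 (second significant figure)
Orange → ×10^3 multiplier
Brown → ±1% tolerance
79 × 1000 = 79000 Ω

79000 Ω ±1%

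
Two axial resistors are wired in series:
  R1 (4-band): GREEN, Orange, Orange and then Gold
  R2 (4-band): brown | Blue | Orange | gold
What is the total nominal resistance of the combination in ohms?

69000 Ω

R1: green, orange → 53; orange ×10^3 → 53000 Ω.
R2: brown, blue → 16; orange ×10^3 → 16000 Ω.
Series: 53000 + 16000 = 69000 Ω.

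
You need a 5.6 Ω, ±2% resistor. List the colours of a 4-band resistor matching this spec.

5.6 Ω = 56 × 10^-1.
5 → green
6 → blue
Multiplier 10^-1 → gold.
±2% tolerance → red.

green, blue, gold, red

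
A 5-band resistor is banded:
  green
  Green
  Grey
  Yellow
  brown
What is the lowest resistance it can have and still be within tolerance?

5524200 Ω

Green → 5 (first significant figure)
Green → 5 (second significant figure)
Grey → 8 (third significant figure)
Yellow → ×10^4 multiplier
Brown → ±1% tolerance
558 × 10000 = 5580000 Ω
Lowest = 5580000 × (1 − 1/100) = 5524200 Ω.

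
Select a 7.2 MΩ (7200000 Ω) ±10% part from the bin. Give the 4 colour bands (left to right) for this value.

7200000 Ω = 72 × 10^5.
7 → violet
2 → red
Multiplier 10^5 → green.
±10% tolerance → silver.

violet, red, green, silver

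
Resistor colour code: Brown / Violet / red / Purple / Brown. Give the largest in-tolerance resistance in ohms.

Brown → 1 (first significant figure)
Violet → 7 (second significant figure)
Red → 2 (third significant figure)
Violet → ×10^7 multiplier
Brown → ±1% tolerance
172 × 10000000 = 1720000000 Ω
Largest = 1720000000 × (1 + 1/100) = 1737200000 Ω.

1737200000 Ω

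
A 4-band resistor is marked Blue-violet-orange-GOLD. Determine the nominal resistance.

67000 Ω

Blue → 6 (first significant figure)
Violet → 7 (second significant figure)
Orange → ×10^3 multiplier
67 × 1000 = 67000 Ω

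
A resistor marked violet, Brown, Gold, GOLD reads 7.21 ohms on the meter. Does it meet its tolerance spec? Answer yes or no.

yes

Violet → 7 (first significant figure)
Brown → 1 (second significant figure)
Gold → ×0.1 multiplier
Gold → ±5% tolerance
71 × 0.1 = 7.1 Ω
Allowed range: 6.745 Ω to 7.455 Ω.
7.21 ohms lies inside that range.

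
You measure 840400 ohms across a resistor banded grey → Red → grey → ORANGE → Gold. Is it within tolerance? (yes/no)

Grey → 8 (first significant figure)
Red → 2 (second significant figure)
Grey → 8 (third significant figure)
Orange → ×10^3 multiplier
Gold → ±5% tolerance
828 × 1000 = 828000 Ω
Allowed range: 786600 Ω to 869400 Ω.
840400 ohms lies inside that range.

yes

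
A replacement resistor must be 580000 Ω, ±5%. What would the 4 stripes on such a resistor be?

green, grey, yellow, gold

580000 Ω = 58 × 10^4.
5 → green
8 → grey
Multiplier 10^4 → yellow.
±5% tolerance → gold.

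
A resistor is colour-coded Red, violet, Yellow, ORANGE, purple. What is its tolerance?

The last band, violet, is the tolerance band.
Violet corresponds to ±0.1%.

±0.1%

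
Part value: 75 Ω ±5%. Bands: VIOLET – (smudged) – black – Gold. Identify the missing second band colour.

green

75 Ω = 75 × 10^0.
The second band gives digit 5 of the significand, and 5 is green.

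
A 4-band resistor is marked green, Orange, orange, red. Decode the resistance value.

53000 Ω

Green → 5 (first significant figure)
Orange → 3 (second significant figure)
Orange → ×10^3 multiplier
53 × 1000 = 53000 Ω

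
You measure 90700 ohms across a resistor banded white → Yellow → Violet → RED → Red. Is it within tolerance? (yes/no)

White → 9 (first significant figure)
Yellow → 4 (second significant figure)
Violet → 7 (third significant figure)
Red → ×10^2 multiplier
Red → ±2% tolerance
947 × 100 = 94700 Ω
Allowed range: 92806 Ω to 96594 Ω.
90700 ohms lies outside that range.

no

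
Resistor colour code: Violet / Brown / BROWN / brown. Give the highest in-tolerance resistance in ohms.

Violet → 7 (first significant figure)
Brown → 1 (second significant figure)
Brown → ×10 multiplier
Brown → ±1% tolerance
71 × 10 = 710 Ω
Highest = 710 × (1 + 1/100) = 717.1 Ω.

717.1 Ω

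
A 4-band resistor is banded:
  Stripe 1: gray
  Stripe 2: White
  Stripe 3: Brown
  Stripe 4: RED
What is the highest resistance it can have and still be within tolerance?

907.8 Ω

Grey → 8 (first significant figure)
White → 9 (second significant figure)
Brown → ×10 multiplier
Red → ±2% tolerance
89 × 10 = 890 Ω
Highest = 890 × (1 + 2/100) = 907.8 Ω.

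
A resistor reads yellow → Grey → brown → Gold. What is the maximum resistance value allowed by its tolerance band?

504 Ω

Yellow → 4 (first significant figure)
Grey → 8 (second significant figure)
Brown → ×10 multiplier
Gold → ±5% tolerance
48 × 10 = 480 Ω
Maximum = 480 × (1 + 5/100) = 504 Ω.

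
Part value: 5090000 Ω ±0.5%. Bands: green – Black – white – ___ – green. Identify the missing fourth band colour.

5090000 Ω = 509 × 10^4.
The fourth band is the multiplier, 10^4, which is yellow.

yellow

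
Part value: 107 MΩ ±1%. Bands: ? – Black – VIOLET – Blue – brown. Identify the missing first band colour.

107000000 Ω = 107 × 10^6.
The first band gives digit 1 of the significand, and 1 is brown.

brown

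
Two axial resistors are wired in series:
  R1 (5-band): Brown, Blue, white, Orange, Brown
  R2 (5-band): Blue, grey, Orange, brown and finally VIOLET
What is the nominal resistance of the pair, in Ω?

175830 Ω

R1: brown, blue, white → 169; orange ×10^3 → 169000 Ω.
R2: blue, grey, orange → 683; brown ×10 → 6830 Ω.
Series: 169000 + 6830 = 175830 Ω.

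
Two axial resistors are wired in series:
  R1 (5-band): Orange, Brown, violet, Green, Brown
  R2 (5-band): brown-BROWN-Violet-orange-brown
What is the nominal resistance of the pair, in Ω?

31817000 Ω

R1: orange, brown, violet → 317; green ×10^5 → 31700000 Ω.
R2: brown, brown, violet → 117; orange ×10^3 → 117000 Ω.
Series: 31700000 + 117000 = 31817000 Ω.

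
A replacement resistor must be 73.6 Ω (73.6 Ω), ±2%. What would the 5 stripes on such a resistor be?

violet, orange, blue, gold, red

73.6 Ω = 736 × 10^-1.
7 → violet
3 → orange
6 → blue
Multiplier 10^-1 → gold.
±2% tolerance → red.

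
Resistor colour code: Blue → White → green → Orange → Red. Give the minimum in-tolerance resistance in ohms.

681100 Ω

Blue → 6 (first significant figure)
White → 9 (second significant figure)
Green → 5 (third significant figure)
Orange → ×10^3 multiplier
Red → ±2% tolerance
695 × 1000 = 695000 Ω
Minimum = 695000 × (1 − 2/100) = 681100 Ω.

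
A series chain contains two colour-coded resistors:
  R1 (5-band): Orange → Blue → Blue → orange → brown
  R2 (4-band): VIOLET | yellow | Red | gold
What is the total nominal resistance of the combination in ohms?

R1: orange, blue, blue → 366; orange ×10^3 → 366000 Ω.
R2: violet, yellow → 74; red ×10^2 → 7400 Ω.
Series: 366000 + 7400 = 373400 Ω.

373400 Ω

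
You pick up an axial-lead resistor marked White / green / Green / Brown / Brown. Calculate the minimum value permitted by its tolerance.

9454.5 Ω

White → 9 (first significant figure)
Green → 5 (second significant figure)
Green → 5 (third significant figure)
Brown → ×10 multiplier
Brown → ±1% tolerance
955 × 10 = 9550 Ω
Minimum = 9550 × (1 − 1/100) = 9454.5 Ω.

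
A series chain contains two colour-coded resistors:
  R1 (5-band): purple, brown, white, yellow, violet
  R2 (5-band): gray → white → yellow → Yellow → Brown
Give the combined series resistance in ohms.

R1: violet, brown, white → 719; yellow ×10^4 → 7190000 Ω.
R2: grey, white, yellow → 894; yellow ×10^4 → 8940000 Ω.
Series: 7190000 + 8940000 = 16130000 Ω.

16130000 Ω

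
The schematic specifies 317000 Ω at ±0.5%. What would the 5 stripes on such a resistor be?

317000 Ω = 317 × 10^3.
3 → orange
1 → brown
7 → violet
Multiplier 10^3 → orange.
±0.5% tolerance → green.

orange, brown, violet, orange, green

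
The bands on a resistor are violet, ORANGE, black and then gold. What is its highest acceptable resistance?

76.65 Ω

Violet → 7 (first significant figure)
Orange → 3 (second significant figure)
Black → ×1 multiplier
Gold → ±5% tolerance
73 × 1 = 73 Ω
Highest = 73 × (1 + 5/100) = 76.65 Ω.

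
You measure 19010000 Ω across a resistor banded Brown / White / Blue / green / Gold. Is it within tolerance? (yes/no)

yes

Brown → 1 (first significant figure)
White → 9 (second significant figure)
Blue → 6 (third significant figure)
Green → ×10^5 multiplier
Gold → ±5% tolerance
196 × 100000 = 19600000 Ω
Allowed range: 18620000 Ω to 20580000 Ω.
19010000 Ω lies inside that range.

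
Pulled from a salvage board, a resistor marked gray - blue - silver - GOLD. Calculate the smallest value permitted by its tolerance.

0.817 Ω

Grey → 8 (first significant figure)
Blue → 6 (second significant figure)
Silver → ×0.01 multiplier
Gold → ±5% tolerance
86 × 0.01 = 0.86 Ω
Smallest = 0.86 × (1 − 5/100) = 0.817 Ω.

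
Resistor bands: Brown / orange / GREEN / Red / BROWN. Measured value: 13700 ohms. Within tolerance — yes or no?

Brown → 1 (first significant figure)
Orange → 3 (second significant figure)
Green → 5 (third significant figure)
Red → ×10^2 multiplier
Brown → ±1% tolerance
135 × 100 = 13500 Ω
Allowed range: 13365 Ω to 13635 Ω.
13700 ohms lies outside that range.

no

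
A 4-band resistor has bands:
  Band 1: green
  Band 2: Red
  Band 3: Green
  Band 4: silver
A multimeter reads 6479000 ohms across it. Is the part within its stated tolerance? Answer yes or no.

Green → 5 (first significant figure)
Red → 2 (second significant figure)
Green → ×10^5 multiplier
Silver → ±10% tolerance
52 × 100000 = 5200000 Ω
Allowed range: 4680000 Ω to 5720000 Ω.
6479000 ohms lies outside that range.

no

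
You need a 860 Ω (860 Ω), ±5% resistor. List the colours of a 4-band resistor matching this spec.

grey, blue, brown, gold

860 Ω = 86 × 10^1.
8 → grey
6 → blue
Multiplier 10^1 → brown.
±5% tolerance → gold.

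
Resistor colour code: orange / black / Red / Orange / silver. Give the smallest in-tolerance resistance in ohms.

Orange → 3 (first significant figure)
Black → 0 (second significant figure)
Red → 2 (third significant figure)
Orange → ×10^3 multiplier
Silver → ±10% tolerance
302 × 1000 = 302000 Ω
Smallest = 302000 × (1 − 10/100) = 271800 Ω.

271800 Ω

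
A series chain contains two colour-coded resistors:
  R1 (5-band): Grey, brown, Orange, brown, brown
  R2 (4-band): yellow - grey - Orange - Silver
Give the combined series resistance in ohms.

R1: grey, brown, orange → 813; brown ×10 → 8130 Ω.
R2: yellow, grey → 48; orange ×10^3 → 48000 Ω.
Series: 8130 + 48000 = 56130 Ω.

56130 Ω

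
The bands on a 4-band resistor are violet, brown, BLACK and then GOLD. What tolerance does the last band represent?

The last band, gold, is the tolerance band.
Gold corresponds to ±5%.

±5%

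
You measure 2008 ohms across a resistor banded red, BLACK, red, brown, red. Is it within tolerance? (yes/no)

Red → 2 (first significant figure)
Black → 0 (second significant figure)
Red → 2 (third significant figure)
Brown → ×10 multiplier
Red → ±2% tolerance
202 × 10 = 2020 Ω
Allowed range: 1979.6 Ω to 2060.4 Ω.
2008 ohms lies inside that range.

yes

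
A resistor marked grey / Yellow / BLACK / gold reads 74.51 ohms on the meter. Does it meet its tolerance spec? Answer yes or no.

no

Grey → 8 (first significant figure)
Yellow → 4 (second significant figure)
Black → ×1 multiplier
Gold → ±5% tolerance
84 × 1 = 84 Ω
Allowed range: 79.8 Ω to 88.2 Ω.
74.51 ohms lies outside that range.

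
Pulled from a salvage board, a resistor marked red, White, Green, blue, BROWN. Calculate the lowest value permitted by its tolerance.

292050000 Ω

Red → 2 (first significant figure)
White → 9 (second significant figure)
Green → 5 (third significant figure)
Blue → ×10^6 multiplier
Brown → ±1% tolerance
295 × 1000000 = 295000000 Ω
Lowest = 295000000 × (1 − 1/100) = 292050000 Ω.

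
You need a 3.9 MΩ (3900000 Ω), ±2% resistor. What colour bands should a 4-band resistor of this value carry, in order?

orange, white, green, red

3900000 Ω = 39 × 10^5.
3 → orange
9 → white
Multiplier 10^5 → green.
±2% tolerance → red.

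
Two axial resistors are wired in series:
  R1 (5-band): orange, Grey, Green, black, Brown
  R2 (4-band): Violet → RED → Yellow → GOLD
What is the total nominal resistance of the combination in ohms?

R1: orange, grey, green → 385; black ×1 → 385 Ω.
R2: violet, red → 72; yellow ×10^4 → 720000 Ω.
Series: 385 + 720000 = 720385 Ω.

720385 Ω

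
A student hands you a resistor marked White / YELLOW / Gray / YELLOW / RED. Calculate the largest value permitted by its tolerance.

White → 9 (first significant figure)
Yellow → 4 (second significant figure)
Grey → 8 (third significant figure)
Yellow → ×10^4 multiplier
Red → ±2% tolerance
948 × 10000 = 9480000 Ω
Largest = 9480000 × (1 + 2/100) = 9669600 Ω.

9669600 Ω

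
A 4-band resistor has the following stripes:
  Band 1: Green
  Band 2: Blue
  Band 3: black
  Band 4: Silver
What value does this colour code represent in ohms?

Green → 5 (first significant figure)
Blue → 6 (second significant figure)
Black → ×1 multiplier
56 × 1 = 56 Ω

56 Ω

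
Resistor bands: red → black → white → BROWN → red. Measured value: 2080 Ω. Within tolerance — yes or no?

Red → 2 (first significant figure)
Black → 0 (second significant figure)
White → 9 (third significant figure)
Brown → ×10 multiplier
Red → ±2% tolerance
209 × 10 = 2090 Ω
Allowed range: 2048.2 Ω to 2131.8 Ω.
2080 Ω lies inside that range.

yes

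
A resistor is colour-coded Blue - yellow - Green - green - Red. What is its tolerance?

The last band, red, is the tolerance band.
Red corresponds to ±2%.

±2%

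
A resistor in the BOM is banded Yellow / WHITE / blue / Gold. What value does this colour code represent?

Yellow → 4 (first significant figure)
White → 9 (second significant figure)
Blue → ×10^6 multiplier
49 × 1000000 = 49000000 Ω

49000000 Ω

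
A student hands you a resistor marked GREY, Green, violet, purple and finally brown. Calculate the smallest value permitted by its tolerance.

Grey → 8 (first significant figure)
Green → 5 (second significant figure)
Violet → 7 (third significant figure)
Violet → ×10^7 multiplier
Brown → ±1% tolerance
857 × 10000000 = 8570000000 Ω
Smallest = 8570000000 × (1 − 1/100) = 8484300000 Ω.

8484300000 Ω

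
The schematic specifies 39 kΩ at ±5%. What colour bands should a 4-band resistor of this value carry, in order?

39000 Ω = 39 × 10^3.
3 → orange
9 → white
Multiplier 10^3 → orange.
±5% tolerance → gold.

orange, white, orange, gold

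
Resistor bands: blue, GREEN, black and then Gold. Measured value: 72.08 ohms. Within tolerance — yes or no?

Blue → 6 (first significant figure)
Green → 5 (second significant figure)
Black → ×1 multiplier
Gold → ±5% tolerance
65 × 1 = 65 Ω
Allowed range: 61.75 Ω to 68.25 Ω.
72.08 ohms lies outside that range.

no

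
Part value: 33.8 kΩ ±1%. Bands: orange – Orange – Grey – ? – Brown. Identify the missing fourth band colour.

33800 Ω = 338 × 10^2.
The fourth band is the multiplier, 10^2, which is red.

red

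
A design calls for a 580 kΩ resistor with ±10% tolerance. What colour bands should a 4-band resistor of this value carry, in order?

green, grey, yellow, silver

580000 Ω = 58 × 10^4.
5 → green
8 → grey
Multiplier 10^4 → yellow.
±10% tolerance → silver.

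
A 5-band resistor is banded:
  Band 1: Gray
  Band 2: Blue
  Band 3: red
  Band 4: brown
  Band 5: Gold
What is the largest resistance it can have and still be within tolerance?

Grey → 8 (first significant figure)
Blue → 6 (second significant figure)
Red → 2 (third significant figure)
Brown → ×10 multiplier
Gold → ±5% tolerance
862 × 10 = 8620 Ω
Largest = 8620 × (1 + 5/100) = 9051 Ω.

9051 Ω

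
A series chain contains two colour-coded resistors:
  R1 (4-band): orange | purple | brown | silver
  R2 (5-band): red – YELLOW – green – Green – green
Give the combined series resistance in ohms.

24500370 Ω

R1: orange, violet → 37; brown ×10 → 370 Ω.
R2: red, yellow, green → 245; green ×10^5 → 24500000 Ω.
Series: 370 + 24500000 = 24500370 Ω.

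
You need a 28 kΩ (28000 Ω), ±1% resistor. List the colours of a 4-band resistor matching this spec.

red, grey, orange, brown

28000 Ω = 28 × 10^3.
2 → red
8 → grey
Multiplier 10^3 → orange.
±1% tolerance → brown.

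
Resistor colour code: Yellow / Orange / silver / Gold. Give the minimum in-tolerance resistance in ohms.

0.4085 Ω

Yellow → 4 (first significant figure)
Orange → 3 (second significant figure)
Silver → ×0.01 multiplier
Gold → ±5% tolerance
43 × 0.01 = 0.43 Ω
Minimum = 0.43 × (1 − 5/100) = 0.4085 Ω.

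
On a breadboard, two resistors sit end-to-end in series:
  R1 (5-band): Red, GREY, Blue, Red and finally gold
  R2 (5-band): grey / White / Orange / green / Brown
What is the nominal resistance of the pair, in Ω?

R1: red, grey, blue → 286; red ×10^2 → 28600 Ω.
R2: grey, white, orange → 893; green ×10^5 → 89300000 Ω.
Series: 28600 + 89300000 = 89328600 Ω.

89328600 Ω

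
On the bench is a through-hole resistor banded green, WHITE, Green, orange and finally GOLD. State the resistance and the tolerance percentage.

Green → 5 (first significant figure)
White → 9 (second significant figure)
Green → 5 (third significant figure)
Orange → ×10^3 multiplier
Gold → ±5% tolerance
595 × 1000 = 595000 Ω

595000 Ω ±5%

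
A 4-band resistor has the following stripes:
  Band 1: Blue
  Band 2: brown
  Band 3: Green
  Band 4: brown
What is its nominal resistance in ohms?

Blue → 6 (first significant figure)
Brown → 1 (second significant figure)
Green → ×10^5 multiplier
61 × 100000 = 6100000 Ω

6100000 Ω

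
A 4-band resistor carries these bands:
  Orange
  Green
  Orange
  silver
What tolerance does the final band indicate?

±10%

The last band, silver, is the tolerance band.
Silver corresponds to ±10%.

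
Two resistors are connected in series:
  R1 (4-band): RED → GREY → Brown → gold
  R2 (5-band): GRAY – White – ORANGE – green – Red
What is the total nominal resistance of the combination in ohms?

89300280 Ω

R1: red, grey → 28; brown ×10 → 280 Ω.
R2: grey, white, orange → 893; green ×10^5 → 89300000 Ω.
Series: 280 + 89300000 = 89300280 Ω.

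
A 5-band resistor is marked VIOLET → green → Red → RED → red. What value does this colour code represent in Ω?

75200 Ω

Violet → 7 (first significant figure)
Green → 5 (second significant figure)
Red → 2 (third significant figure)
Red → ×10^2 multiplier
752 × 100 = 75200 Ω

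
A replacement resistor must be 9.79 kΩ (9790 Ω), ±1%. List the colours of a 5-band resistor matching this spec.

9790 Ω = 979 × 10^1.
9 → white
7 → violet
9 → white
Multiplier 10^1 → brown.
±1% tolerance → brown.

white, violet, white, brown, brown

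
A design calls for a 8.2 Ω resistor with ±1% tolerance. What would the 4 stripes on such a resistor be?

8.2 Ω = 82 × 10^-1.
8 → grey
2 → red
Multiplier 10^-1 → gold.
±1% tolerance → brown.

grey, red, gold, brown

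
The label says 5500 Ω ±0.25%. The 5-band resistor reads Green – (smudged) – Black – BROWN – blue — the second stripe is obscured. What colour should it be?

5500 Ω = 550 × 10^1.
The second band gives digit 5 of the significand, and 5 is green.

green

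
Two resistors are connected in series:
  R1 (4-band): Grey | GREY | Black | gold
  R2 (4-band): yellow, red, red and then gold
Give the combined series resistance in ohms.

4288 Ω

R1: grey, grey → 88; black ×1 → 88 Ω.
R2: yellow, red → 42; red ×10^2 → 4200 Ω.
Series: 88 + 4200 = 4288 Ω.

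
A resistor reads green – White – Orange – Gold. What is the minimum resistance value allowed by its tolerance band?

56050 Ω

Green → 5 (first significant figure)
White → 9 (second significant figure)
Orange → ×10^3 multiplier
Gold → ±5% tolerance
59 × 1000 = 59000 Ω
Minimum = 59000 × (1 − 5/100) = 56050 Ω.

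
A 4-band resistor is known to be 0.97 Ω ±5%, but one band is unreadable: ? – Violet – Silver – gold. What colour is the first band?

0.97 Ω = 97 × 10^-2.
The first band gives digit 9 of the significand, and 9 is white.

white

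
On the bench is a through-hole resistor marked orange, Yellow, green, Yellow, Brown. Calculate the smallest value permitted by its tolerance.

Orange → 3 (first significant figure)
Yellow → 4 (second significant figure)
Green → 5 (third significant figure)
Yellow → ×10^4 multiplier
Brown → ±1% tolerance
345 × 10000 = 3450000 Ω
Smallest = 3450000 × (1 − 1/100) = 3415500 Ω.

3415500 Ω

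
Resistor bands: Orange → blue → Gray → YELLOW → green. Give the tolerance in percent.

±0.5%

The last band, green, is the tolerance band.
Green corresponds to ±0.5%.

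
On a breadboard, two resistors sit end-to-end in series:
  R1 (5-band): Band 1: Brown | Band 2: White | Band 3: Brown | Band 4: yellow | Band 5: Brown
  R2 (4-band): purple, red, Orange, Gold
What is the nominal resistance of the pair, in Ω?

1982000 Ω

R1: brown, white, brown → 191; yellow ×10^4 → 1910000 Ω.
R2: violet, red → 72; orange ×10^3 → 72000 Ω.
Series: 1910000 + 72000 = 1982000 Ω.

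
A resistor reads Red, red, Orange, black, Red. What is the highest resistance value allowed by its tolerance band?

227.46 Ω

Red → 2 (first significant figure)
Red → 2 (second significant figure)
Orange → 3 (third significant figure)
Black → ×1 multiplier
Red → ±2% tolerance
223 × 1 = 223 Ω
Highest = 223 × (1 + 2/100) = 227.46 Ω.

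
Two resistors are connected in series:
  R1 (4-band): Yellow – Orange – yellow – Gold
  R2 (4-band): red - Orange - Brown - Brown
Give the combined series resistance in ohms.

430230 Ω

R1: yellow, orange → 43; yellow ×10^4 → 430000 Ω.
R2: red, orange → 23; brown ×10 → 230 Ω.
Series: 430000 + 230 = 430230 Ω.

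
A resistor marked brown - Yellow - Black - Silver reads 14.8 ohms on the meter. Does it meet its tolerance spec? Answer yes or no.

Brown → 1 (first significant figure)
Yellow → 4 (second significant figure)
Black → ×1 multiplier
Silver → ±10% tolerance
14 × 1 = 14 Ω
Allowed range: 12.6 Ω to 15.4 Ω.
14.8 ohms lies inside that range.

yes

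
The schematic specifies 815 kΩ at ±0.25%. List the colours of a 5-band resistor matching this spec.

815000 Ω = 815 × 10^3.
8 → grey
1 → brown
5 → green
Multiplier 10^3 → orange.
±0.25% tolerance → blue.

grey, brown, green, orange, blue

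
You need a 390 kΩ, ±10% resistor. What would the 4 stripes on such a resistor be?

390000 Ω = 39 × 10^4.
3 → orange
9 → white
Multiplier 10^4 → yellow.
±10% tolerance → silver.

orange, white, yellow, silver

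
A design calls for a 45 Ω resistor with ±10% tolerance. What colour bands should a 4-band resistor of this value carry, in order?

45 Ω = 45 × 10^0.
4 → yellow
5 → green
Multiplier 10^0 → black.
±10% tolerance → silver.

yellow, green, black, silver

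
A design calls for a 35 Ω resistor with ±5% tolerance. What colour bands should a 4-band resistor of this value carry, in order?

orange, green, black, gold

35 Ω = 35 × 10^0.
3 → orange
5 → green
Multiplier 10^0 → black.
±5% tolerance → gold.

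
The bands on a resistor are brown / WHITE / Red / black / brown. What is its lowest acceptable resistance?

190.08 Ω

Brown → 1 (first significant figure)
White → 9 (second significant figure)
Red → 2 (third significant figure)
Black → ×1 multiplier
Brown → ±1% tolerance
192 × 1 = 192 Ω
Lowest = 192 × (1 − 1/100) = 190.08 Ω.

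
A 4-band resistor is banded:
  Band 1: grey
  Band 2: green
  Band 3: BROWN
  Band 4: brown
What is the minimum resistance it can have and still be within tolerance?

Grey → 8 (first significant figure)
Green → 5 (second significant figure)
Brown → ×10 multiplier
Brown → ±1% tolerance
85 × 10 = 850 Ω
Minimum = 850 × (1 − 1/100) = 841.5 Ω.

841.5 Ω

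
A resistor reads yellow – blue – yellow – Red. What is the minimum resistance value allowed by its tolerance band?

Yellow → 4 (first significant figure)
Blue → 6 (second significant figure)
Yellow → ×10^4 multiplier
Red → ±2% tolerance
46 × 10000 = 460000 Ω
Minimum = 460000 × (1 − 2/100) = 450800 Ω.

450800 Ω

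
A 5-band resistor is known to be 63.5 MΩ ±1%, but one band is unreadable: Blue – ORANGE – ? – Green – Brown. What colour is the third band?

green

63500000 Ω = 635 × 10^5.
The third band gives digit 5 of the significand, and 5 is green.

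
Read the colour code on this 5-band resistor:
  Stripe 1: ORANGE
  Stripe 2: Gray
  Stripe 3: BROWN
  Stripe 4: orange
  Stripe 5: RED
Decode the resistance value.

381000 Ω

Orange → 3 (first significant figure)
Grey → 8 (second significant figure)
Brown → 1 (third significant figure)
Orange → ×10^3 multiplier
381 × 1000 = 381000 Ω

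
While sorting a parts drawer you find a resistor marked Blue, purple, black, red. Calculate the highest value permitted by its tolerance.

Blue → 6 (first significant figure)
Violet → 7 (second significant figure)
Black → ×1 multiplier
Red → ±2% tolerance
67 × 1 = 67 Ω
Highest = 67 × (1 + 2/100) = 68.34 Ω.

68.34 Ω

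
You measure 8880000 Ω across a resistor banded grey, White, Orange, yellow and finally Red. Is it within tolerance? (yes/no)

Grey → 8 (first significant figure)
White → 9 (second significant figure)
Orange → 3 (third significant figure)
Yellow → ×10^4 multiplier
Red → ±2% tolerance
893 × 10000 = 8930000 Ω
Allowed range: 8751400 Ω to 9108600 Ω.
8880000 Ω lies inside that range.

yes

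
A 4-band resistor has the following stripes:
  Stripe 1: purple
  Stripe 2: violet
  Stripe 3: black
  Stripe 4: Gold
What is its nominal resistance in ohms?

77 Ω

Violet → 7 (first significant figure)
Violet → 7 (second significant figure)
Black → ×1 multiplier
77 × 1 = 77 Ω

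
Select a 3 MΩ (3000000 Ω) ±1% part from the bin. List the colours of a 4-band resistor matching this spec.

orange, black, green, brown

3000000 Ω = 30 × 10^5.
3 → orange
0 → black
Multiplier 10^5 → green.
±1% tolerance → brown.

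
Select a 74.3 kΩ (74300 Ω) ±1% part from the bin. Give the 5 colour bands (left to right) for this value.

violet, yellow, orange, red, brown

74300 Ω = 743 × 10^2.
7 → violet
4 → yellow
3 → orange
Multiplier 10^2 → red.
±1% tolerance → brown.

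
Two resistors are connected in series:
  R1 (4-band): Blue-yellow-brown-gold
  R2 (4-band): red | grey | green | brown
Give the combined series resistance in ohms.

2800640 Ω

R1: blue, yellow → 64; brown ×10 → 640 Ω.
R2: red, grey → 28; green ×10^5 → 2800000 Ω.
Series: 640 + 2800000 = 2800640 Ω.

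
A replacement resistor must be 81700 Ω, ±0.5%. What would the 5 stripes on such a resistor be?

grey, brown, violet, red, green

81700 Ω = 817 × 10^2.
8 → grey
1 → brown
7 → violet
Multiplier 10^2 → red.
±0.5% tolerance → green.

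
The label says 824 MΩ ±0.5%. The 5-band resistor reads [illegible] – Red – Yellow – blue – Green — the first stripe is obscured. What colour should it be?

grey

824000000 Ω = 824 × 10^6.
The first band gives digit 8 of the significand, and 8 is grey.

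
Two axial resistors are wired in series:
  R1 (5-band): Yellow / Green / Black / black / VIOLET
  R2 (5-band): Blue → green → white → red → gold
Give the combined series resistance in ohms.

R1: yellow, green, black → 450; black ×1 → 450 Ω.
R2: blue, green, white → 659; red ×10^2 → 65900 Ω.
Series: 450 + 65900 = 66350 Ω.

66350 Ω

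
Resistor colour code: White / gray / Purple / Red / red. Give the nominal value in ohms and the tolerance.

White → 9 (first significant figure)
Grey → 8 (second significant figure)
Violet → 7 (third significant figure)
Red → ×10^2 multiplier
Red → ±2% tolerance
987 × 100 = 98700 Ω

98700 Ω ±2%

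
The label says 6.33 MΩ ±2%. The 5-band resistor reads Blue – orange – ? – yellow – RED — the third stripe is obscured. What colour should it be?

6330000 Ω = 633 × 10^4.
The third band gives digit 3 of the significand, and 3 is orange.

orange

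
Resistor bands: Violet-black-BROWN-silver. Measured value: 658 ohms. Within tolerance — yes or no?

yes

Violet → 7 (first significant figure)
Black → 0 (second significant figure)
Brown → ×10 multiplier
Silver → ±10% tolerance
70 × 10 = 700 Ω
Allowed range: 630 Ω to 770 Ω.
658 ohms lies inside that range.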